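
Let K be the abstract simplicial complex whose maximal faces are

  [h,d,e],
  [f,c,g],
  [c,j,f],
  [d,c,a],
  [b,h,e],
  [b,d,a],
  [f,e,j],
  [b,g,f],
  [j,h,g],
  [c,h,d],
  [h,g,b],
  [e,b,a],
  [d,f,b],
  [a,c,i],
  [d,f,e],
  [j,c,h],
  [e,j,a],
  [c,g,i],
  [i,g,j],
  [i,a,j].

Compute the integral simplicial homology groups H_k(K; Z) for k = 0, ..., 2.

H_0 = Z,  H_1 = Z ⊕ Z/2,  H_2 = 0.

Take the total order a < b < c < d < e < f < g < h < i < j on the vertex set. Then K (dimension 2) consists of the simplices:

  0-simplices (10): a, b, c, d, e, f, g, h, i, j
  1-simplices (30): ab, ac, ad, ae, ai, aj, bd, be, bf, bg, bh, cd, cf, cg, ch, ci, cj, de, df, dh, ef, eh, ej, fg, fj, gh, gi, gj, hj, ij
  2-simplices (20): abd, abe, acd, aci, aej, aij, bdf, beh, bfg, bgh, cdh, cfg, cfj, cgi, chj, def, deh, efj, ghj, gij

Hence C_0 ≅ Z^10, C_1 ≅ Z^30, C_2 ≅ Z^20.

Boundary ∂_1: C_1 → C_0 sends each edge [p,q] (with p < q) to q − p.
As a 10×30 matrix over Z this has rank 9, with invariant factors (1,1,1,1,1,1,1,1,1).

∂_2: C_2 → C_1 maps a triangle to the signed sum of its edges. For instance
  ∂aej = ej − aj + ae,
  ∂gij = ij − gj + gi.
As a 30×20 matrix over Z this has rank 20, with invariant factors (1,1,1,1,1,1,1,1,1,1,1,1,1,1,1,1,1,1,1,2).

Computing H_k = (kernel of ∂_k) / (image of ∂_{k+1}):

  H_0: rank C_0 − rank ∂_1 = 10 − 9 = 1, and the invariant factors of ∂_1 are all 1, so H_0 = Z.
  H_1: rank ker ∂_1 − rank ∂_2 = (30 − 9) − 20 = 1, and ∂_2 has invariant factor 2 > 1, so H_1 = Z ⊕ Z/2.
  H_2: rank ker ∂_2 − rank ∂_3 = (20 − 20) − 0 = 0, and there is no ∂_3, so H_2 = 0.

(K is a triangulation of the Klein bottle.)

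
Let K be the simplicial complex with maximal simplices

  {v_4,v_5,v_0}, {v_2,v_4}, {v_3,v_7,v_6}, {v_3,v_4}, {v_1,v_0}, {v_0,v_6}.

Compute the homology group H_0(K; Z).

Order the vertices as v_0 < v_1 < v_2 < v_3 < v_4 < v_5 < v_6 < v_7. Listing each simplex with vertices in this order, K has dimension 2 with simplices:

  0-simplices (8): [v_0], [v_1], [v_2], [v_3], [v_4], [v_5], [v_6], [v_7]
  1-simplices (10): [v_0,v_1], [v_0,v_4], [v_0,v_5], [v_0,v_6], [v_2,v_4], [v_3,v_4], [v_3,v_6], [v_3,v_7], [v_4,v_5], [v_6,v_7]
  2-simplices (2): [v_0,v_4,v_5], [v_3,v_6,v_7]

Hence C_0 ≅ Z^8, C_1 ≅ Z^10, C_2 ≅ Z^2.

The boundary map ∂_1: C_1 → C_0 sends each edge [p,q] (with p < q) to q − p. For instance
  ∂[v_0,v_1] = [v_1] − [v_0].
The resulting 8×10 matrix has rank 7, and its Smith normal form has invariant factors (1,1,1,1,1,1,1).

∂_2: C_2 → C_1 sends each 2-simplex [p,q,r] to [q,r] − [p,r] + [p,q]. For instance
  ∂[v_0,v_4,v_5] = [v_4,v_5] − [v_0,v_5] + [v_0,v_4],
  ∂[v_3,v_6,v_7] = [v_6,v_7] − [v_3,v_7] + [v_3,v_6].
This gives a 10×2 integer matrix of rank 2; reducing to Smith normal form yields diagonal entries (1,1).

Computing H_k = (kernel of ∂_k) / (image of ∂_{k+1}):

  H_0: rank C_0 − rank ∂_1 = 8 − 7 = 1, and the invariant factors of ∂_1 are all 1, so H_0 = Z.

H_0 = Z.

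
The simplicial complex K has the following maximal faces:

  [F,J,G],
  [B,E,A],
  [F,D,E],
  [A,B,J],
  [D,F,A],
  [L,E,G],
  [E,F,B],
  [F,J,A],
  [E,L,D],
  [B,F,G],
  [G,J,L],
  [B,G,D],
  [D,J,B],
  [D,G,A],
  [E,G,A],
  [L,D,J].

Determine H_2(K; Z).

H_2 ≅ Z.

K has 8 vertices, 24 edges, 16 triangles.
rank ∂_2 = 15, rank ∂_3 = 0 ⇒ b_2 = 16 − 15 − 0 = 1. So H_2 ≅ Z.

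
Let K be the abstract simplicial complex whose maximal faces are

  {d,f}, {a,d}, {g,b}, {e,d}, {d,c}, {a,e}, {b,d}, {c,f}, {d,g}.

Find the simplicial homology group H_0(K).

Fix the vertex order a < b < c < d < e < f < g and write every simplex with vertices in increasing order. Then dim K = 1 and the simplices of K are:

  0-simplices (7): a, b, c, d, e, f, g
  1-simplices (9): ad, ae, bd, bg, cd, cf, de, df, dg

Hence C_0 ≅ Z^7, C_1 ≅ Z^9.

Boundary ∂_1: C_1 → C_0 sends each edge [p,q] (with p < q) to q − p. For instance
  ∂cf = f − c.
This gives a 7×9 integer matrix of rank 6; reducing to Smith normal form yields diagonal entries (1,1,1,1,1,1).

Computing H_k = (kernel of ∂_k) / (image of ∂_{k+1}):

  H_0: rank C_0 − rank ∂_1 = 7 − 6 = 1, and the invariant factors of ∂_1 are all 1, so H_0 ≅ Z.

(K is a triangulation of a wedge of 3 circles.)

H_0 = Z.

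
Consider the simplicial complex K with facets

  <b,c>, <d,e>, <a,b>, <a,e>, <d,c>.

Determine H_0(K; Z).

H_0 ≅ Z.

Take the total order a < b < c < d < e on the vertex set. Then K (dimension 1) consists of the simplices:

  0-simplices (5): a, b, c, d, e
  1-simplices (5): ab, ae, bc, cd, de

so the chain groups are C_0 ≅ Z^5, C_1 ≅ Z^5.

Boundary ∂_1: C_1 → C_0 sends each edge [p,q] (with p < q) to q − p.
As a 5×5 matrix over Z this has rank 4, with invariant factors (1,1,1,1).

Reading off H_k = ker ∂_k / im ∂_{k+1}:

  H_0: rank C_0 − rank ∂_1 = 5 − 4 = 1, and the invariant factors of ∂_1 are all 1, so H_0 = Z.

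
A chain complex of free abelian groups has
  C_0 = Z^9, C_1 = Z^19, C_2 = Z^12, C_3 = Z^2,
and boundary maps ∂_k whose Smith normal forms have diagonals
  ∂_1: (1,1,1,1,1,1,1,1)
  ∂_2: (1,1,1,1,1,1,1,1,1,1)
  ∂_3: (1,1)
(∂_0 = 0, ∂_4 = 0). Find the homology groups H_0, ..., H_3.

H_0 = Z,  H_1 = Z,  H_2 = 0,  H_3 = 0.

H_0: b_0 = 9 − 0 − 8 = 1; torsion from ∂_1 factors > 1: none. So H_0 = Z.
H_1: b_1 = 19 − 8 − 10 = 1; torsion from ∂_2 factors > 1: none. So H_1 = Z.
H_2: b_2 = 12 − 10 − 2 = 0; torsion from ∂_3 factors > 1: none. So H_2 = 0.
H_3: b_3 = 2 − 2 − 0 = 0; torsion from ∂_4 factors > 1: none. So H_3 = 0.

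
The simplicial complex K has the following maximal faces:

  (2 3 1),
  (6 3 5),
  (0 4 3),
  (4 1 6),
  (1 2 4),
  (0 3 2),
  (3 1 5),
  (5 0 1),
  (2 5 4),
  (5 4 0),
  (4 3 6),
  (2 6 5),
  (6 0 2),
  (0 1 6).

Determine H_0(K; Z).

Fix the vertex order 0 < 1 < 2 < 3 < 4 < 5 < 6 and write every simplex with vertices in increasing order. Then dim K = 2 and the simplices of K are:

  0-simplices (7): [0], [1], [2], [3], [4], [5], [6]
  1-simplices (21): [0,1], [0,2], [0,3], [0,4], [0,5], [0,6], [1,2], [1,3], [1,4], [1,5], [1,6], [2,3], [2,4], [2,5], [2,6], [3,4], [3,5], [3,6], [4,5], [4,6], [5,6]
  2-simplices (14): [0,1,5], [0,1,6], [0,2,3], [0,2,6], [0,3,4], [0,4,5], [1,2,3], [1,2,4], [1,3,5], [1,4,6], [2,4,5], [2,5,6], [3,4,6], [3,5,6]

Hence C_0 ≅ Z^7, C_1 ≅ Z^21, C_2 ≅ Z^14.

∂_1: C_1 → C_0 sends each edge [p,q] (with p < q) to q − p.
This gives a 7×21 integer matrix of rank 6; reducing to Smith normal form yields diagonal entries (1,1,1,1,1,1).

Boundary ∂_2: C_2 → C_1 acts by ∂[p,q,r] = [q,r] − [p,r] + [p,q]. For instance
  ∂[1,3,5] = [3,5] − [1,5] + [1,3],
  ∂[0,2,3] = [2,3] − [0,3] + [0,2].
As a 21×14 matrix over Z this has rank 13, with invariant factors (1,1,1,1,1,1,1,1,1,1,1,1,1).

Reading off H_k = ker ∂_k / im ∂_{k+1}:

  H_0: rank C_0 − rank ∂_1 = 7 − 6 = 1, and the invariant factors of ∂_1 are all 1, so H_0 ≅ Z.

(K is a triangulation of the torus T^2.)

H_0 = Z.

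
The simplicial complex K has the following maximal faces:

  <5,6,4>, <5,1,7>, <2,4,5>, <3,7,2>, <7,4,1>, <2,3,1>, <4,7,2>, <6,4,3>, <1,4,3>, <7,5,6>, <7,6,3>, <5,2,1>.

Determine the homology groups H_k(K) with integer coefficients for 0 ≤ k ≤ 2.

Take the total order 1 < 2 < 3 < 4 < 5 < 6 < 7 on the vertex set. Then K (dimension 2) consists of the simplices:

  0-simplices (7): [1], [2], [3], [4], [5], [6], [7]
  1-simplices (18): [1,2], [1,3], [1,4], [1,5], [1,7], [2,3], [2,4], [2,5], [2,7], [3,4], [3,6], [3,7], [4,5], [4,6], [4,7], [5,6], [5,7], [6,7]
  2-simplices (12): [1,2,3], [1,2,5], [1,3,4], [1,4,7], [1,5,7], [2,3,7], [2,4,5], [2,4,7], [3,4,6], [3,6,7], [4,5,6], [5,6,7]

giving chain groups C_0 ≅ Z^7, C_1 ≅ Z^18, C_2 ≅ Z^12.

∂_1: C_1 → C_0 sends each edge [p,q] (with p < q) to q − p. For instance
  ∂[2,7] = [7] − [2].
The resulting 7×18 matrix has rank 6, and its Smith normal form has invariant factors (1,1,1,1,1,1).

The boundary map ∂_2: C_2 → C_1 acts by ∂[p,q,r] = [q,r] − [p,r] + [p,q]. For instance
  ∂[1,4,7] = [4,7] − [1,7] + [1,4],
  ∂[4,5,6] = [5,6] − [4,6] + [4,5].
As a 18×12 matrix over Z this has rank 12, with invariant factors (1,1,1,1,1,1,1,1,1,1,1,2).

From H_k ≅ ker(∂_k) / im(∂_{k+1}) we obtain:

  H_0: rank C_0 − rank ∂_1 = 7 − 6 = 1, and the invariant factors of ∂_1 are all 1, so H_0 ≅ Z.
  H_1: rank ker ∂_1 − rank ∂_2 = (18 − 6) − 12 = 0, and ∂_2 has invariant factor 2 > 1, so H_1 ≅ Z_2.
  H_2: rank ker ∂_2 − rank ∂_3 = (12 − 12) − 0 = 0, and there is no ∂_3, so H_2 ≅ 0.

As a check, the Euler characteristic is 7 − 18 + 12 = 1, which agrees with 1 − 0 + 0 = 1.
(K is a triangulation of the real projective plane RP^2.)

H_0 = Z,  H_1 = Z_2,  H_2 = 0.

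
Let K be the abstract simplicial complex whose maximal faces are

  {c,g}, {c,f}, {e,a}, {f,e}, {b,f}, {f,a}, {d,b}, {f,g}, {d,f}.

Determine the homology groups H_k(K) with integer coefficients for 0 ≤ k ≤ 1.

H_0 = Z,  H_1 = Z^3.

Order the vertices as a < b < c < d < e < f < g. Listing each simplex with vertices in this order, K has dimension 1 with simplices:

  0-simplices (7): a, b, c, d, e, f, g
  1-simplices (9): ae, af, bd, bf, cf, cg, df, ef, fg

so the chain groups are C_0 ≅ Z^7, C_1 ≅ Z^9.

∂_1: C_1 → C_0 sends each edge [p,q] (with p < q) to q − p.
The 7×9 boundary matrix has rank 6 and Smith normal form diag(1,1,1,1,1,1).

From H_k ≅ ker(∂_k) / im(∂_{k+1}) we obtain:

  H_0: rank C_0 − rank ∂_1 = 7 − 6 = 1, and the invariant factors of ∂_1 are all 1, so H_0 = Z.
  H_1: rank ker ∂_1 − rank ∂_2 = (9 − 6) − 0 = 3, and there is no ∂_2, so H_1 = Z^3.

As a check, the Euler characteristic is 7 − 9 = -2, which agrees with 1 − 3 = -2.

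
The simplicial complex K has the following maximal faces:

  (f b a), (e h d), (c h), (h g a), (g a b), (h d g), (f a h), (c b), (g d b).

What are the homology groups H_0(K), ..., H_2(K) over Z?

Order the vertices as a < b < c < d < e < f < g < h. Listing each simplex with vertices in this order, K has dimension 2 with simplices:

  0-simplices (8): a, b, c, d, e, f, g, h
  1-simplices (15): ab, af, ag, ah, bc, bd, bf, bg, ch, de, dg, dh, eh, fh, gh
  2-simplices (7): abf, abg, afh, agh, bdg, deh, dgh

so the chain groups are C_0 ≅ Z^8, C_1 ≅ Z^15, C_2 ≅ Z^7.

∂_1: C_1 → C_0 is given by ∂[p,q] = [q] − [p]. For instance
  ∂af = f − a.
This gives a 8×15 integer matrix of rank 7; reducing to Smith normal form yields diagonal entries (1,1,1,1,1,1,1).

Boundary ∂_2: C_2 → C_1 sends each 2-simplex [p,q,r] to [q,r] − [p,r] + [p,q]. For instance
  ∂abf = bf − af + ab,
  ∂afh = fh − ah + af.
The 15×7 boundary matrix has rank 7 and Smith normal form diag(1,1,1,1,1,1,1).

Now H_k = ker ∂_k / im ∂_{k+1}, so:

  H_0: rank C_0 − rank ∂_1 = 8 − 7 = 1, and the invariant factors of ∂_1 are all 1, so H_0 = Z.
  H_1: rank ker ∂_1 − rank ∂_2 = (15 − 7) − 7 = 1, and the invariant factors of ∂_2 are all 1, so H_1 = Z.
  H_2: rank ker ∂_2 − rank ∂_3 = (7 − 7) − 0 = 0, and there is no ∂_3, so H_2 = 0.

As a check, the Euler characteristic is 8 − 15 + 7 = 0, which agrees with 1 − 1 + 0 = 0.

H_0 = Z,  H_1 = Z,  H_2 = 0.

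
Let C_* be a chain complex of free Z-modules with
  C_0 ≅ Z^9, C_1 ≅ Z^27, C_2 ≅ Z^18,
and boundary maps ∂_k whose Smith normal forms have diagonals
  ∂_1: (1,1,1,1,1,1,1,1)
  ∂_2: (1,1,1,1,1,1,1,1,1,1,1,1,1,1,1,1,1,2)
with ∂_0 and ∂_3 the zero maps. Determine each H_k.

H_0 = Z,  H_1 = Z × Z/2,  H_2 = 0.

H_0: b_0 = 9 − 0 − 8 = 1; torsion from ∂_1 factors > 1: none. So H_0 = Z.
H_1: b_1 = 27 − 8 − 18 = 1; torsion from ∂_2 factors > 1: [2]. So H_1 = Z × Z/2.
H_2: b_2 = 18 − 18 − 0 = 0; torsion from ∂_3 factors > 1: none. So H_2 = 0.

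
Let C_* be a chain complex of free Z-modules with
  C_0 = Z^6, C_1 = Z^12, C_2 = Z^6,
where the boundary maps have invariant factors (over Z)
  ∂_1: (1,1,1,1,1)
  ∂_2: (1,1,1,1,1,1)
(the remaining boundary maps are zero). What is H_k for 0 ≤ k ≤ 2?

H_0: b_0 = 6 − 0 − 5 = 1; torsion from ∂_1 factors > 1: none. So H_0 ≅ Z.
H_1: b_1 = 12 − 5 − 6 = 1; torsion from ∂_2 factors > 1: none. So H_1 ≅ Z.
H_2: b_2 = 6 − 6 − 0 = 0; torsion from ∂_3 factors > 1: none. So H_2 ≅ 0.

H_0 ≅ Z,  H_1 ≅ Z,  H_2 = 0.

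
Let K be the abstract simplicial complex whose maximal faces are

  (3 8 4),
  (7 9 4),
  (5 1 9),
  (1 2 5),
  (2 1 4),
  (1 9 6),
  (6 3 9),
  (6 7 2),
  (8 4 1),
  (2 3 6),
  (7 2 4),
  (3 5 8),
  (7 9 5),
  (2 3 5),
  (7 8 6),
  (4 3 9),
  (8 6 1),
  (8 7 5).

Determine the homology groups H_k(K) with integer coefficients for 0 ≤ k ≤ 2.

K has 9 vertices, 27 edges, 18 triangles.
rank ∂_0 = 0, rank ∂_1 = 8 ⇒ b_0 = 9 − 0 − 8 = 1; all invariant factors of ∂_1 are 1 so no torsion. So H_0 = Z.
rank ∂_1 = 8, rank ∂_2 = 17 ⇒ b_1 = 27 − 8 − 17 = 2; all invariant factors of ∂_2 are 1 so no torsion. So H_1 = Z^2.
rank ∂_2 = 17, rank ∂_3 = 0 ⇒ b_2 = 18 − 17 − 0 = 1. So H_2 = Z.

H_0 ≅ Z,  H_1 ≅ Z^2,  H_2 ≅ Z.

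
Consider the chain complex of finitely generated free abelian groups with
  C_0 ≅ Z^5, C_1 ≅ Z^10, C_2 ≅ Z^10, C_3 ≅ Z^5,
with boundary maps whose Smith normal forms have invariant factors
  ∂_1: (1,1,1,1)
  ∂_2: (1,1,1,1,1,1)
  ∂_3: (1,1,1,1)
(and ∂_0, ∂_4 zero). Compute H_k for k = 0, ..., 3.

H_0: b_0 = 5 − 0 − 4 = 1; torsion from ∂_1 factors > 1: none. So H_0 = Z.
H_1: b_1 = 10 − 4 − 6 = 0; torsion from ∂_2 factors > 1: none. So H_1 = 0.
H_2: b_2 = 10 − 6 − 4 = 0; torsion from ∂_3 factors > 1: none. So H_2 = 0.
H_3: b_3 = 5 − 4 − 0 = 1; torsion from ∂_4 factors > 1: none. So H_3 = Z.

H_0 = Z,  H_1 = 0,  H_2 = 0,  H_3 = Z.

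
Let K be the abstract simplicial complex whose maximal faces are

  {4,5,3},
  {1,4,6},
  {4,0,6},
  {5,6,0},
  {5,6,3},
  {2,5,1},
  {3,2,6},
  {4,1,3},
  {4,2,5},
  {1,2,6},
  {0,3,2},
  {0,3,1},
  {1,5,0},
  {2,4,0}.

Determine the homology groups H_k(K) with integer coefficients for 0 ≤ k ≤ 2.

Take the total order 0 < 1 < 2 < 3 < 4 < 5 < 6 on the vertex set. Then K (dimension 2) consists of the simplices:

  0-simplices (7): [0], [1], [2], [3], [4], [5], [6]
  1-simplices (21): [0,1], [0,2], [0,3], [0,4], [0,5], [0,6], [1,2], [1,3], [1,4], [1,5], [1,6], [2,3], [2,4], [2,5], [2,6], [3,4], [3,5], [3,6], [4,5], [4,6], [5,6]
  2-simplices (14): [0,1,3], [0,1,5], [0,2,3], [0,2,4], [0,4,6], [0,5,6], [1,2,5], [1,2,6], [1,3,4], [1,4,6], [2,3,6], [2,4,5], [3,4,5], [3,5,6]

giving chain groups C_0 ≅ Z^7, C_1 ≅ Z^21, C_2 ≅ Z^14.

Boundary ∂_1: C_1 → C_0 sends each edge [p,q] (with p < q) to q − p. For instance
  ∂[1,3] = [3] − [1].
This gives a 7×21 integer matrix of rank 6; reducing to Smith normal form yields diagonal entries (1,1,1,1,1,1).

The boundary map ∂_2: C_2 → C_1 maps a triangle to the signed sum of its edges. For instance
  ∂[0,1,3] = [1,3] − [0,3] + [0,1],
  ∂[1,2,6] = [2,6] − [1,6] + [1,2].
The 21×14 boundary matrix has rank 13 and Smith normal form diag(1,1,1,1,1,1,1,1,1,1,1,1,1).

From H_k ≅ ker(∂_k) / im(∂_{k+1}) we obtain:

  H_0: rank C_0 − rank ∂_1 = 7 − 6 = 1, and the invariant factors of ∂_1 are all 1, so H_0 ≅ Z.
  H_1: rank ker ∂_1 − rank ∂_2 = (21 − 6) − 13 = 2, and the invariant factors of ∂_2 are all 1, so H_1 ≅ Z^2.
  H_2: rank ker ∂_2 − rank ∂_3 = (14 − 13) − 0 = 1, and there is no ∂_3, so H_2 ≅ Z.

As a check, the Euler characteristic is 7 − 21 + 14 = 0, which agrees with 1 − 2 + 1 = 0.

H_0 ≅ Z,  H_1 ≅ Z^2,  H_2 ≅ Z.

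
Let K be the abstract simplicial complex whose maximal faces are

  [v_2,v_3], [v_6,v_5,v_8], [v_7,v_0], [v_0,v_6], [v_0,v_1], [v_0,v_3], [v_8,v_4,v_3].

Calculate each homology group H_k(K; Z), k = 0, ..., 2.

Fix the vertex order v_0 < v_1 < v_2 < v_3 < v_4 < v_5 < v_6 < v_7 < v_8 and write every simplex with vertices in increasing order. Then dim K = 2 and the simplices of K are:

  0-simplices (9): [v_0], [v_1], [v_2], [v_3], [v_4], [v_5], [v_6], [v_7], [v_8]
  1-simplices (11): [v_0,v_1], [v_0,v_3], [v_0,v_6], [v_0,v_7], [v_2,v_3], [v_3,v_4], [v_3,v_8], [v_4,v_8], [v_5,v_6], [v_5,v_8], [v_6,v_8]
  2-simplices (2): [v_3,v_4,v_8], [v_5,v_6,v_8]

Hence C_0 ≅ Z^9, C_1 ≅ Z^11, C_2 ≅ Z^2.

∂_1: C_1 → C_0 maps an edge to its endpoints' difference, ∂[p,q] = q − p. For instance
  ∂[v_4,v_8] = [v_8] − [v_4].
The resulting 9×11 matrix has rank 8, and its Smith normal form has invariant factors (1,1,1,1,1,1,1,1).

The boundary map ∂_2: C_2 → C_1 acts by ∂[p,q,r] = [q,r] − [p,r] + [p,q]. For instance
  ∂[v_5,v_6,v_8] = [v_6,v_8] − [v_5,v_8] + [v_5,v_6],
  ∂[v_3,v_4,v_8] = [v_4,v_8] − [v_3,v_8] + [v_3,v_4].
The 11×2 boundary matrix has rank 2 and Smith normal form diag(1,1).

Now H_k = ker ∂_k / im ∂_{k+1}, so:

  H_0: rank C_0 − rank ∂_1 = 9 − 8 = 1, and the invariant factors of ∂_1 are all 1, so H_0 ≅ Z.
  H_1: rank ker ∂_1 − rank ∂_2 = (11 − 8) − 2 = 1, and the invariant factors of ∂_2 are all 1, so H_1 ≅ Z.
  H_2: rank ker ∂_2 − rank ∂_3 = (2 − 2) − 0 = 0, and there is no ∂_3, so H_2 ≅ 0.

H_0 ≅ Z,  H_1 ≅ Z,  H_2 = 0.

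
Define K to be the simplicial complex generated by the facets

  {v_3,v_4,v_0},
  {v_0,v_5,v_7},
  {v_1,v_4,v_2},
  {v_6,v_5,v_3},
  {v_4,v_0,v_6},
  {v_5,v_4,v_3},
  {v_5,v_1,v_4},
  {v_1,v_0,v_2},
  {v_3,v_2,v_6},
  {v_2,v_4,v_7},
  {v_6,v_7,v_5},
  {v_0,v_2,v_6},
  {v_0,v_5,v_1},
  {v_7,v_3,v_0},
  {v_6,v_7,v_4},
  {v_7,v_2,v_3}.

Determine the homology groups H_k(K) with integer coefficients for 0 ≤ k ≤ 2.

Take the total order v_0 < v_1 < v_2 < v_3 < v_4 < v_5 < v_6 < v_7 on the vertex set. Then K (dimension 2) consists of the simplices:

  0-simplices (8): [v_0], [v_1], [v_2], [v_3], [v_4], [v_5], [v_6], [v_7]
  1-simplices (24): (24 of them)
  2-simplices (16): (16 of them)

so the chain groups are C_0 ≅ Z^8, C_1 ≅ Z^24, C_2 ≅ Z^16.

The boundary map ∂_1: C_1 → C_0 sends each edge [p,q] (with p < q) to q − p.
As a 8×24 matrix over Z this has rank 7, with invariant factors (1,1,1,1,1,1,1).

Boundary ∂_2: C_2 → C_1 maps a triangle to the signed sum of its edges. For instance
  ∂[v_2,v_3,v_7] = [v_3,v_7] − [v_2,v_7] + [v_2,v_3],
  ∂[v_0,v_1,v_5] = [v_1,v_5] − [v_0,v_5] + [v_0,v_1].
The resulting 24×16 matrix has rank 15, and its Smith normal form has invariant factors (1,1,1,1,1,1,1,1,1,1,1,1,1,1,1).

From H_k ≅ ker(∂_k) / im(∂_{k+1}) we obtain:

  H_0: rank C_0 − rank ∂_1 = 8 − 7 = 1, and the invariant factors of ∂_1 are all 1, so H_0 = Z.
  H_1: rank ker ∂_1 − rank ∂_2 = (24 − 7) − 15 = 2, and the invariant factors of ∂_2 are all 1, so H_1 = Z^2.
  H_2: rank ker ∂_2 − rank ∂_3 = (16 − 15) − 0 = 1, and there is no ∂_3, so H_2 = Z.

H_0 = Z,  H_1 = Z^2,  H_2 = Z.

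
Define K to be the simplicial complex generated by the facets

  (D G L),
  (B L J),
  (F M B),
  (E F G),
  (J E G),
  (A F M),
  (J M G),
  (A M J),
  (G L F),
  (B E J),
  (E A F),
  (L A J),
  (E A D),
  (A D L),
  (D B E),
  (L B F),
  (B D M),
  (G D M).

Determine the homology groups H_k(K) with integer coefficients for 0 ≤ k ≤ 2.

H_0 ≅ Z,  H_1 ≅ Z^2,  H_2 ≅ Z.

Order the vertices as A < B < D < E < F < G < J < L < M. Listing each simplex with vertices in this order, K has dimension 2 with simplices:

  0-simplices (9): A, B, D, E, F, G, J, L, M
  1-simplices (27): AD, AE, AF, AJ, AL, AM, BD, BE, BF, BJ, BL, BM, DE, DG, DL, DM, EF, EG, EJ, FG, FL, FM, GJ, GL, GM, JL, JM
  2-simplices (18): ADE, ADL, AEF, AFM, AJL, AJM, BDE, BDM, BEJ, BFL, BFM, BJL, DGL, DGM, EFG, EGJ, FGL, GJM

Hence C_0 ≅ Z^9, C_1 ≅ Z^27, C_2 ≅ Z^18.

∂_1: C_1 → C_0 maps an edge to its endpoints' difference, ∂[p,q] = q − p.
The 9×27 boundary matrix has rank 8 and Smith normal form diag(1,1,1,1,1,1,1,1).

The boundary map ∂_2: C_2 → C_1 sends each 2-simplex [p,q,r] to [q,r] − [p,r] + [p,q]. For instance
  ∂AJM = JM − AM + AJ,
  ∂FGL = GL − FL + FG.
This gives a 27×18 integer matrix of rank 17; reducing to Smith normal form yields diagonal entries (1,1,1,1,1,1,1,1,1,1,1,1,1,1,1,1,1).

Reading off H_k = ker ∂_k / im ∂_{k+1}:

  H_0: rank C_0 − rank ∂_1 = 9 − 8 = 1, and the invariant factors of ∂_1 are all 1, so H_0 ≅ Z.
  H_1: rank ker ∂_1 − rank ∂_2 = (27 − 8) − 17 = 2, and the invariant factors of ∂_2 are all 1, so H_1 ≅ Z^2.
  H_2: rank ker ∂_2 − rank ∂_3 = (18 − 17) − 0 = 1, and there is no ∂_3, so H_2 ≅ Z.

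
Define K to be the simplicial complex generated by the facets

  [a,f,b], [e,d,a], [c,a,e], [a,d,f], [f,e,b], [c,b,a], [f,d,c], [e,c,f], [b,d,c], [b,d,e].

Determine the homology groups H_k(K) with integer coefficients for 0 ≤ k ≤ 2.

K has 6 vertices, 15 edges, 10 triangles.
rank ∂_0 = 0, rank ∂_1 = 5 ⇒ b_0 = 6 − 0 − 5 = 1; all invariant factors of ∂_1 are 1 so no torsion. So H_0 ≅ Z.
rank ∂_1 = 5, rank ∂_2 = 10 ⇒ b_1 = 15 − 5 − 10 = 0; ∂_2 has invariant factor(s) [2] giving torsion. So H_1 ≅ Z/2.
rank ∂_2 = 10, rank ∂_3 = 0 ⇒ b_2 = 10 − 10 − 0 = 0. So H_2 ≅ 0.

H_0 = Z,  H_1 = Z/2,  H_2 = 0.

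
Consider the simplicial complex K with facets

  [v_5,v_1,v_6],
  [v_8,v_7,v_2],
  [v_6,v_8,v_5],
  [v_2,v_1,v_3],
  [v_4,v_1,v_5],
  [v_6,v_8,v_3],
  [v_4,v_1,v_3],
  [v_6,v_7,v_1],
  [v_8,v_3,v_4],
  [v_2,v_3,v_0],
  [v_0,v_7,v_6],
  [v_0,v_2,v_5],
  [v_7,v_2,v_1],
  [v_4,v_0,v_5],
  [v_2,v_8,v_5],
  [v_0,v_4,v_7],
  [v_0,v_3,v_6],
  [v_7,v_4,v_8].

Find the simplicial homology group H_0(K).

K has 9 vertices, 27 edges, 18 triangles.
rank ∂_0 = 0, rank ∂_1 = 8 ⇒ b_0 = 9 − 0 − 8 = 1; all invariant factors of ∂_1 are 1 so no torsion. So H_0 = Z.

H_0 = Z.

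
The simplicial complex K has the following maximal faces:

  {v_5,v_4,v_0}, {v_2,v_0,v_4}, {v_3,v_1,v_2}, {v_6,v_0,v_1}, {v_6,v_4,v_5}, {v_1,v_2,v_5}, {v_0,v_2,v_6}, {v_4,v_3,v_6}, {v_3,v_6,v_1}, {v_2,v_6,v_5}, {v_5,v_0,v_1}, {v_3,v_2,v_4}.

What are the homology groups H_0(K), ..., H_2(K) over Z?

Take the total order v_0 < v_1 < v_2 < v_3 < v_4 < v_5 < v_6 on the vertex set. Then K (dimension 2) consists of the simplices:

  0-simplices (7): [v_0], [v_1], [v_2], [v_3], [v_4], [v_5], [v_6]
  1-simplices (18): (18 of them)
  2-simplices (12): (12 of them)

so the chain groups are C_0 ≅ Z^7, C_1 ≅ Z^18, C_2 ≅ Z^12.

The boundary map ∂_1: C_1 → C_0 maps an edge to its endpoints' difference, ∂[p,q] = q − p.
This gives a 7×18 integer matrix of rank 6; reducing to Smith normal form yields diagonal entries (1,1,1,1,1,1).

The boundary map ∂_2: C_2 → C_1 acts by ∂[p,q,r] = [q,r] − [p,r] + [p,q]. For instance
  ∂[v_2,v_3,v_4] = [v_3,v_4] − [v_2,v_4] + [v_2,v_3],
  ∂[v_2,v_5,v_6] = [v_5,v_6] − [v_2,v_6] + [v_2,v_5].
The resulting 18×12 matrix has rank 12, and its Smith normal form has invariant factors (1,1,1,1,1,1,1,1,1,1,1,2).

From H_k ≅ ker(∂_k) / im(∂_{k+1}) we obtain:

  H_0: rank C_0 − rank ∂_1 = 7 − 6 = 1, and the invariant factors of ∂_1 are all 1, so H_0 = Z.
  H_1: rank ker ∂_1 − rank ∂_2 = (18 − 6) − 12 = 0, and ∂_2 has invariant factor 2 > 1, so H_1 = Z/2.
  H_2: rank ker ∂_2 − rank ∂_3 = (12 − 12) − 0 = 0, and there is no ∂_3, so H_2 = 0.

As a check, the Euler characteristic is 7 − 18 + 12 = 1, which agrees with 1 − 0 + 0 = 1.

H_0 ≅ Z,  H_1 ≅ Z/2,  H_2 = 0.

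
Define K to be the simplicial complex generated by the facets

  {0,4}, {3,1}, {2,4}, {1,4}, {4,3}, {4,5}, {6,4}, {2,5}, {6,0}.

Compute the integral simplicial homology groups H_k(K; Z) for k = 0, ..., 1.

H_0 = Z,  H_1 = Z^3.

Fix the vertex order 0 < 1 < 2 < 3 < 4 < 5 < 6 and write every simplex with vertices in increasing order. Then dim K = 1 and the simplices of K are:

  0-simplices (7): [0], [1], [2], [3], [4], [5], [6]
  1-simplices (9): [0,4], [0,6], [1,3], [1,4], [2,4], [2,5], [3,4], [4,5], [4,6]

Hence C_0 ≅ Z^7, C_1 ≅ Z^9.

The boundary map ∂_1: C_1 → C_0 sends each edge [p,q] (with p < q) to q − p.
The 7×9 boundary matrix has rank 6 and Smith normal form diag(1,1,1,1,1,1).

Reading off H_k = ker ∂_k / im ∂_{k+1}:

  H_0: rank C_0 − rank ∂_1 = 7 − 6 = 1, and the invariant factors of ∂_1 are all 1, so H_0 = Z.
  H_1: rank ker ∂_1 − rank ∂_2 = (9 − 6) − 0 = 3, and there is no ∂_2, so H_1 = Z^3.

(K is a triangulation of a wedge of 3 circles.)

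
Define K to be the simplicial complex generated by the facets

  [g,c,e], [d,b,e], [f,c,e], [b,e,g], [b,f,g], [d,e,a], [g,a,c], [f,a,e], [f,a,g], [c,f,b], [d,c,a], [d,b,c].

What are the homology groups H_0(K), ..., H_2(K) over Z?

H_0 ≅ Z,  H_1 ≅ Z/2,  H_2 = 0.

K has 7 vertices, 18 edges, 12 triangles.
rank ∂_0 = 0, rank ∂_1 = 6 ⇒ b_0 = 7 − 0 − 6 = 1; all invariant factors of ∂_1 are 1 so no torsion. So H_0 = Z.
rank ∂_1 = 6, rank ∂_2 = 12 ⇒ b_1 = 18 − 6 − 12 = 0; ∂_2 has invariant factor(s) [2] giving torsion. So H_1 = Z/2.
rank ∂_2 = 12, rank ∂_3 = 0 ⇒ b_2 = 12 − 12 − 0 = 0. So H_2 = 0.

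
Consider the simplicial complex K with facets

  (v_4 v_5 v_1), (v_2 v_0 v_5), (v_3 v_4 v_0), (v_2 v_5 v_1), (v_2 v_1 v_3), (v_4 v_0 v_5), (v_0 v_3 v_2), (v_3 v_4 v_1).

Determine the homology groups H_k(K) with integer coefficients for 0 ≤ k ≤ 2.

We work with the vertex ordering v_0 < v_1 < v_2 < v_3 < v_4 < v_5. The simplices of K, each written with vertices in increasing order, are:

  0-simplices (6): [v_0], [v_1], [v_2], [v_3], [v_4], [v_5]
  1-simplices (12): [v_0,v_2], [v_0,v_3], [v_0,v_4], [v_0,v_5], [v_1,v_2], [v_1,v_3], [v_1,v_4], [v_1,v_5], [v_2,v_3], [v_2,v_5], [v_3,v_4], [v_4,v_5]
  2-simplices (8): [v_0,v_2,v_3], [v_0,v_2,v_5], [v_0,v_3,v_4], [v_0,v_4,v_5], [v_1,v_2,v_3], [v_1,v_2,v_5], [v_1,v_3,v_4], [v_1,v_4,v_5]

so the chain groups are C_0 ≅ Z^6, C_1 ≅ Z^12, C_2 ≅ Z^8.

Boundary ∂_1: C_1 → C_0 maps an edge to its endpoints' difference, ∂[p,q] = q − p. For instance
  ∂[v_4,v_5] = [v_5] − [v_4].
This gives a 6×12 integer matrix of rank 5; reducing to Smith normal form yields diagonal entries (1,1,1,1,1).

∂_2: C_2 → C_1 maps a triangle to the signed sum of its edges. For instance
  ∂[v_1,v_4,v_5] = [v_4,v_5] − [v_1,v_5] + [v_1,v_4],
  ∂[v_0,v_2,v_5] = [v_2,v_5] − [v_0,v_5] + [v_0,v_2].
The 12×8 boundary matrix has rank 7 and Smith normal form diag(1,1,1,1,1,1,1).

Now H_k = ker ∂_k / im ∂_{k+1}, so:

  H_0: rank C_0 − rank ∂_1 = 6 − 5 = 1, and the invariant factors of ∂_1 are all 1, so H_0 ≅ Z.
  H_1: rank ker ∂_1 − rank ∂_2 = (12 − 5) − 7 = 0, and the invariant factors of ∂_2 are all 1, so H_1 ≅ 0.
  H_2: rank ker ∂_2 − rank ∂_3 = (8 − 7) − 0 = 1, and there is no ∂_3, so H_2 ≅ Z.

(K is a triangulation of the 2-sphere S^2.)

H_0 ≅ Z,  H_1 = 0,  H_2 ≅ Z.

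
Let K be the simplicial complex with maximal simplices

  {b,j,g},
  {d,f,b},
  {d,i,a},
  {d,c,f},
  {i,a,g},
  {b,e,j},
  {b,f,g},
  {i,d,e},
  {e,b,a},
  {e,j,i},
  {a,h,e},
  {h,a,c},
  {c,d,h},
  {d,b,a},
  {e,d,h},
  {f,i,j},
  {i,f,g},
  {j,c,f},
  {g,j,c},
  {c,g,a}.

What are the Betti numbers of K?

Order the vertices as a < b < c < d < e < f < g < h < i < j. Listing each simplex with vertices in this order, K has dimension 2 with simplices:

  0-simplices (10): a, b, c, d, e, f, g, h, i, j
  1-simplices (30): ab, ac, ad, ae, ag, ah, ai, bd, be, bf, bg, bj, cd, cf, cg, ch, cj, de, df, dh, di, eh, ei, ej, fg, fi, fj, gi, gj, ij
  2-simplices (20): abd, abe, acg, ach, adi, aeh, agi, bdf, bej, bfg, bgj, cdf, cdh, cfj, cgj, deh, dei, eij, fgi, fij

Hence C_0 ≅ Z^10, C_1 ≅ Z^30, C_2 ≅ Z^20.

The boundary map ∂_1: C_1 → C_0 maps an edge to its endpoints' difference, ∂[p,q] = q − p. For instance
  ∂cg = g − c.
The resulting 10×30 matrix has rank 9, and its Smith normal form has invariant factors (1,1,1,1,1,1,1,1,1).

Boundary ∂_2: C_2 → C_1 acts by ∂[p,q,r] = [q,r] − [p,r] + [p,q]. For instance
  ∂bej = ej − bj + be,
  ∂deh = eh − dh + de.
This gives a 30×20 integer matrix of rank 20; reducing to Smith normal form yields diagonal entries (1,1,1,1,1,1,1,1,1,1,1,1,1,1,1,1,1,1,1,2).

Computing H_k = (kernel of ∂_k) / (image of ∂_{k+1}):

  H_0: rank C_0 − rank ∂_1 = 10 − 9 = 1, and the invariant factors of ∂_1 are all 1, so H_0 = Z.
  H_1: rank ker ∂_1 − rank ∂_2 = (30 − 9) − 20 = 1, and ∂_2 has invariant factor 2 > 1, so H_1 = Z ⊕ Z/2Z.
  H_2: rank ker ∂_2 − rank ∂_3 = (20 − 20) − 0 = 0, and there is no ∂_3, so H_2 = 0.

(K is a triangulation of the Klein bottle.)

Hence the Betti numbers are b_0 = 1, b_1 = 1, b_2 = 0.

b_0 = 1, b_1 = 1, b_2 = 0.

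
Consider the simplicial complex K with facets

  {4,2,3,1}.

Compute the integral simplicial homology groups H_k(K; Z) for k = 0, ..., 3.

Take the total order 1 < 2 < 3 < 4 on the vertex set. Then K (dimension 3) consists of the simplices:

  0-simplices (4): [1], [2], [3], [4]
  1-simplices (6): [1,2], [1,3], [1,4], [2,3], [2,4], [3,4]
  2-simplices (4): [1,2,3], [1,2,4], [1,3,4], [2,3,4]
  3-simplices (1): [1,2,3,4]

giving chain groups C_0 ≅ Z^4, C_1 ≅ Z^6, C_2 ≅ Z^4, C_3 ≅ Z^1.

Boundary ∂_1: C_1 → C_0 maps an edge to its endpoints' difference, ∂[p,q] = q − p. For instance
  ∂[1,4] = [4] − [1].
As a 4×6 matrix over Z this has rank 3, with invariant factors (1,1,1).

The boundary map ∂_2: C_2 → C_1 sends each 2-simplex [p,q,r] to [q,r] − [p,r] + [p,q]. For instance
  ∂[1,2,3] = [2,3] − [1,3] + [1,2],
  ∂[2,3,4] = [3,4] − [2,4] + [2,3].
The 6×4 boundary matrix has rank 3 and Smith normal form diag(1,1,1).

The boundary map ∂_3: C_3 → C_2 sends each 3-simplex σ to the alternating sum Σ_i (−1)^i (σ with its i-th vertex removed). For instance
  ∂[1,2,3,4] = [2,3,4] − [1,3,4] + [1,2,4] − [1,2,3].
The 4×1 boundary matrix has rank 1 and Smith normal form diag(1).

From H_k ≅ ker(∂_k) / im(∂_{k+1}) we obtain:

  H_0: rank C_0 − rank ∂_1 = 4 − 3 = 1, and the invariant factors of ∂_1 are all 1, so H_0 ≅ Z.
  H_1: rank ker ∂_1 − rank ∂_2 = (6 − 3) − 3 = 0, and the invariant factors of ∂_2 are all 1, so H_1 ≅ 0.
  H_2: rank ker ∂_2 − rank ∂_3 = (4 − 3) − 1 = 0, and the invariant factors of ∂_3 are all 1, so H_2 ≅ 0.
  H_3: rank ker ∂_3 − rank ∂_4 = (1 − 1) − 0 = 0, and there is no ∂_4, so H_3 ≅ 0.

(K is a triangulation of the 3-simplex.)

H_0 ≅ Z,  H_1 = 0,  H_2 = 0,  H_3 = 0.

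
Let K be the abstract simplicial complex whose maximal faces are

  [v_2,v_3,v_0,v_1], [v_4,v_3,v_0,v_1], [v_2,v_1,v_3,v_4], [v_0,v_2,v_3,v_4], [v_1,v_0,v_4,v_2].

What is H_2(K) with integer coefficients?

H_2 ≅ 0.

Fix the vertex order v_0 < v_1 < v_2 < v_3 < v_4 and write every simplex with vertices in increasing order. Then dim K = 3 and the simplices of K are:

  0-simplices (5): [v_0], [v_1], [v_2], [v_3], [v_4]
  1-simplices (10): [v_0,v_1], [v_0,v_2], [v_0,v_3], [v_0,v_4], [v_1,v_2], [v_1,v_3], [v_1,v_4], [v_2,v_3], [v_2,v_4], [v_3,v_4]
  2-simplices (10): [v_0,v_1,v_2], [v_0,v_1,v_3], [v_0,v_1,v_4], [v_0,v_2,v_3], [v_0,v_2,v_4], [v_0,v_3,v_4], [v_1,v_2,v_3], [v_1,v_2,v_4], [v_1,v_3,v_4], [v_2,v_3,v_4]
  3-simplices (5): [v_0,v_1,v_2,v_3], [v_0,v_1,v_2,v_4], [v_0,v_1,v_3,v_4], [v_0,v_2,v_3,v_4], [v_1,v_2,v_3,v_4]

Hence C_0 ≅ Z^5, C_1 ≅ Z^10, C_2 ≅ Z^10, C_3 ≅ Z^5.

The boundary map ∂_1: C_1 → C_0 maps an edge to its endpoints' difference, ∂[p,q] = q − p. For instance
  ∂[v_2,v_4] = [v_4] − [v_2].
The resulting 5×10 matrix has rank 4, and its Smith normal form has invariant factors (1,1,1,1).

∂_2: C_2 → C_1 sends each 2-simplex [p,q,r] to [q,r] − [p,r] + [p,q]. For instance
  ∂[v_0,v_2,v_3] = [v_2,v_3] − [v_0,v_3] + [v_0,v_2],
  ∂[v_0,v_3,v_4] = [v_3,v_4] − [v_0,v_4] + [v_0,v_3].
This gives a 10×10 integer matrix of rank 6; reducing to Smith normal form yields diagonal entries (1,1,1,1,1,1).

The boundary map ∂_3: C_3 → C_2 sends each 3-simplex σ to the alternating sum Σ_i (−1)^i (σ with its i-th vertex removed). For instance
  ∂[v_0,v_1,v_2,v_4] = [v_1,v_2,v_4] − [v_0,v_2,v_4] + [v_0,v_1,v_4] − [v_0,v_1,v_2],
  ∂[v_0,v_1,v_3,v_4] = [v_1,v_3,v_4] − [v_0,v_3,v_4] + [v_0,v_1,v_4] − [v_0,v_1,v_3].
The 10×5 boundary matrix has rank 4 and Smith normal form diag(1,1,1,1).

Now H_k = ker ∂_k / im ∂_{k+1}, so:

  H_2: rank ker ∂_2 − rank ∂_3 = (10 − 6) − 4 = 0, and the invariant factors of ∂_3 are all 1, so H_2 = 0.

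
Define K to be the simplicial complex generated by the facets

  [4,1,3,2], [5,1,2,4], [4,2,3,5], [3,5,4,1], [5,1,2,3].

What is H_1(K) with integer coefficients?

Order the vertices as 1 < 2 < 3 < 4 < 5. Listing each simplex with vertices in this order, K has dimension 3 with simplices:

  0-simplices (5): [1], [2], [3], [4], [5]
  1-simplices (10): [1,2], [1,3], [1,4], [1,5], [2,3], [2,4], [2,5], [3,4], [3,5], [4,5]
  2-simplices (10): [1,2,3], [1,2,4], [1,2,5], [1,3,4], [1,3,5], [1,4,5], [2,3,4], [2,3,5], [2,4,5], [3,4,5]
  3-simplices (5): [1,2,3,4], [1,2,3,5], [1,2,4,5], [1,3,4,5], [2,3,4,5]

giving chain groups C_0 ≅ Z^5, C_1 ≅ Z^10, C_2 ≅ Z^10, C_3 ≅ Z^5.

∂_1: C_1 → C_0 sends each edge [p,q] (with p < q) to q − p. For instance
  ∂[2,5] = [5] − [2].
As a 5×10 matrix over Z this has rank 4, with invariant factors (1,1,1,1).

Boundary ∂_2: C_2 → C_1 sends each 2-simplex [p,q,r] to [q,r] − [p,r] + [p,q]. For instance
  ∂[1,2,3] = [2,3] − [1,3] + [1,2],
  ∂[1,2,5] = [2,5] − [1,5] + [1,2].
The 10×10 boundary matrix has rank 6 and Smith normal form diag(1,1,1,1,1,1).

∂_3: C_3 → C_2 sends each 3-simplex σ to the alternating sum Σ_i (−1)^i (σ with its i-th vertex removed). For instance
  ∂[1,3,4,5] = [3,4,5] − [1,4,5] + [1,3,5] − [1,3,4],
  ∂[2,3,4,5] = [3,4,5] − [2,4,5] + [2,3,5] − [2,3,4].
This gives a 10×5 integer matrix of rank 4; reducing to Smith normal form yields diagonal entries (1,1,1,1).

Now H_k = ker ∂_k / im ∂_{k+1}, so:

  H_1: rank ker ∂_1 − rank ∂_2 = (10 − 4) − 6 = 0, and the invariant factors of ∂_2 are all 1, so H_1 ≅ 0.

(K is a triangulation of the 3-sphere S^3.)

H_1 = 0.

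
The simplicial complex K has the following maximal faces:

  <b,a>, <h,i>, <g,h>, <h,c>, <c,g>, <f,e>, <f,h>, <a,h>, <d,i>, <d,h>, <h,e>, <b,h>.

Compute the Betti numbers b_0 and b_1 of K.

b_0 = 1, b_1 = 4.

Take the total order a < b < c < d < e < f < g < h < i on the vertex set. Then K (dimension 1) consists of the simplices:

  0-simplices (9): a, b, c, d, e, f, g, h, i
  1-simplices (12): ab, ah, bh, cg, ch, dh, di, ef, eh, fh, gh, hi

giving chain groups C_0 ≅ Z^9, C_1 ≅ Z^12.

The boundary map ∂_1: C_1 → C_0 sends each edge [p,q] (with p < q) to q − p.
The resulting 9×12 matrix has rank 8, and its Smith normal form has invariant factors (1,1,1,1,1,1,1,1).

Reading off H_k = ker ∂_k / im ∂_{k+1}:

  H_0: rank C_0 − rank ∂_1 = 9 − 8 = 1, and the invariant factors of ∂_1 are all 1, so H_0 ≅ Z.
  H_1: rank ker ∂_1 − rank ∂_2 = (12 − 8) − 0 = 4, and there is no ∂_2, so H_1 ≅ Z^4.

As a check, the Euler characteristic is 9 − 12 = -3, which agrees with 1 − 4 = -3.
(K is a triangulation of a wedge of 4 circles.)

Hence the Betti numbers are b_0 = 1, b_1 = 4.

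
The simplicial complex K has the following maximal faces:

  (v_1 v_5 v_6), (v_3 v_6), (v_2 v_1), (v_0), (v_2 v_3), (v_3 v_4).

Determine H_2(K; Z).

H_2 = 0.

Fix the vertex order v_0 < v_1 < v_2 < v_3 < v_4 < v_5 < v_6 and write every simplex with vertices in increasing order. Then dim K = 2 and the simplices of K are:

  0-simplices (7): [v_0], [v_1], [v_2], [v_3], [v_4], [v_5], [v_6]
  1-simplices (7): [v_1,v_2], [v_1,v_5], [v_1,v_6], [v_2,v_3], [v_3,v_4], [v_3,v_6], [v_5,v_6]
  2-simplices (1): [v_1,v_5,v_6]

Hence C_0 ≅ Z^7, C_1 ≅ Z^7, C_2 ≅ Z^1.

∂_1: C_1 → C_0 sends each edge [p,q] (with p < q) to q − p.
As a 7×7 matrix over Z this has rank 5, with invariant factors (1,1,1,1,1).

∂_2: C_2 → C_1 acts by ∂[p,q,r] = [q,r] − [p,r] + [p,q]. For instance
  ∂[v_1,v_5,v_6] = [v_5,v_6] − [v_1,v_6] + [v_1,v_5].
The resulting 7×1 matrix has rank 1, and its Smith normal form has invariant factors (1).

Computing H_k = (kernel of ∂_k) / (image of ∂_{k+1}):

  H_2: rank ker ∂_2 − rank ∂_3 = (1 − 1) − 0 = 0, and there is no ∂_3, so H_2 ≅ 0.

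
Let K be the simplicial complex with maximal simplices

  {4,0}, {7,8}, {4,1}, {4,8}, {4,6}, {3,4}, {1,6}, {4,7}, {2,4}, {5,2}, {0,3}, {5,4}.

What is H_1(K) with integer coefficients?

H_1 ≅ Z^4.

Fix the vertex order 0 < 1 < 2 < 3 < 4 < 5 < 6 < 7 < 8 and write every simplex with vertices in increasing order. Then dim K = 1 and the simplices of K are:

  0-simplices (9): [0], [1], [2], [3], [4], [5], [6], [7], [8]
  1-simplices (12): [0,3], [0,4], [1,4], [1,6], [2,4], [2,5], [3,4], [4,5], [4,6], [4,7], [4,8], [7,8]

so the chain groups are C_0 ≅ Z^9, C_1 ≅ Z^12.

∂_1: C_1 → C_0 maps an edge to its endpoints' difference, ∂[p,q] = q − p.
This gives a 9×12 integer matrix of rank 8; reducing to Smith normal form yields diagonal entries (1,1,1,1,1,1,1,1).

Reading off H_k = ker ∂_k / im ∂_{k+1}:

  H_1: rank ker ∂_1 − rank ∂_2 = (12 − 8) − 0 = 4, and there is no ∂_2, so H_1 = Z^4.

(K is a triangulation of a wedge of 4 circles.)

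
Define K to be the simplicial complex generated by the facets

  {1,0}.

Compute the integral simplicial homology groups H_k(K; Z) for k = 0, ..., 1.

We work with the vertex ordering 0 < 1. The simplices of K, each written with vertices in increasing order, are:

  0-simplices (2): [0], [1]
  1-simplices (1): [0,1]

giving chain groups C_0 ≅ Z^2, C_1 ≅ Z^1.

The boundary map ∂_1: C_1 → C_0 is given by ∂[p,q] = [q] − [p].
The 2×1 boundary matrix has rank 1 and Smith normal form diag(1).

Computing H_k = (kernel of ∂_k) / (image of ∂_{k+1}):

  H_0: rank C_0 − rank ∂_1 = 2 − 1 = 1, and the invariant factors of ∂_1 are all 1, so H_0 ≅ Z.
  H_1: rank ker ∂_1 − rank ∂_2 = (1 − 1) − 0 = 0, and there is no ∂_2, so H_1 ≅ 0.

H_0 = Z,  H_1 = 0.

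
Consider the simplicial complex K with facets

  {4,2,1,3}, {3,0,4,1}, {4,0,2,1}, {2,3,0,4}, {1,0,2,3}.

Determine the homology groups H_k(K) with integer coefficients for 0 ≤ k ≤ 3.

K has 5 vertices, 10 edges, 10 triangles, 5 3-simplices.
rank ∂_0 = 0, rank ∂_1 = 4 ⇒ b_0 = 5 − 0 − 4 = 1; all invariant factors of ∂_1 are 1 so no torsion. So H_0 ≅ Z.
rank ∂_1 = 4, rank ∂_2 = 6 ⇒ b_1 = 10 − 4 − 6 = 0; all invariant factors of ∂_2 are 1 so no torsion. So H_1 ≅ 0.
rank ∂_2 = 6, rank ∂_3 = 4 ⇒ b_2 = 10 − 6 − 4 = 0; all invariant factors of ∂_3 are 1 so no torsion. So H_2 ≅ 0.
rank ∂_3 = 4, rank ∂_4 = 0 ⇒ b_3 = 5 − 4 − 0 = 1. So H_3 ≅ Z.

H_0 = Z,  H_1 = 0,  H_2 = 0,  H_3 = Z.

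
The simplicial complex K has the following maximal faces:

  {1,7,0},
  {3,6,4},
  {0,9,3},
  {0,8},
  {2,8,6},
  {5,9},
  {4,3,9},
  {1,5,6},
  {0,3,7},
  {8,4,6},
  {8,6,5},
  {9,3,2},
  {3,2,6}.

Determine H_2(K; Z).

H_2 = 0.

K has 10 vertices, 23 edges, 11 triangles.
rank ∂_2 = 11, rank ∂_3 = 0 ⇒ b_2 = 11 − 11 − 0 = 0. So H_2 = 0.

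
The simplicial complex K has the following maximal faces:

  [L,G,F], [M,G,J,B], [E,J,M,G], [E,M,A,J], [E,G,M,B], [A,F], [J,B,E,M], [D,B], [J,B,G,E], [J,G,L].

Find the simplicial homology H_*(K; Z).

H_0 ≅ Z,  H_1 ≅ Z,  H_2 = 0,  H_3 ≅ Z.

Fix the vertex order A < B < D < E < F < G < J < L < M and write every simplex with vertices in increasing order. Then dim K = 3 and the simplices of K are:

  0-simplices (9): A, B, D, E, F, G, J, L, M
  1-simplices (19): AE, AF, AJ, AM, BD, BE, BG, BJ, BM, EG, EJ, EM, FG, FL, GJ, GL, GM, JL, JM
  2-simplices (15): AEJ, AEM, AJM, BEG, BEJ, BEM, BGJ, BGM, BJM, EGJ, EGM, EJM, FGL, GJL, GJM
  3-simplices (6): AEJM, BEGJ, BEGM, BEJM, BGJM, EGJM

so the chain groups are C_0 ≅ Z^9, C_1 ≅ Z^19, C_2 ≅ Z^15, C_3 ≅ Z^6.

∂_1: C_1 → C_0 maps an edge to its endpoints' difference, ∂[p,q] = q − p.
This gives a 9×19 integer matrix of rank 8; reducing to Smith normal form yields diagonal entries (1,1,1,1,1,1,1,1).

Boundary ∂_2: C_2 → C_1 acts by ∂[p,q,r] = [q,r] − [p,r] + [p,q]. For instance
  ∂BEM = EM − BM + BE,
  ∂AJM = JM − AM + AJ.
As a 19×15 matrix over Z this has rank 10, with invariant factors (1,1,1,1,1,1,1,1,1,1).

The boundary map ∂_3: C_3 → C_2 sends each 3-simplex σ to the alternating sum Σ_i (−1)^i (σ with its i-th vertex removed). For instance
  ∂AEJM = EJM − AJM + AEM − AEJ,
  ∂BEJM = EJM − BJM + BEM − BEJ.
This gives a 15×6 integer matrix of rank 5; reducing to Smith normal form yields diagonal entries (1,1,1,1,1).

Computing H_k = (kernel of ∂_k) / (image of ∂_{k+1}):

  H_0: rank C_0 − rank ∂_1 = 9 − 8 = 1, and the invariant factors of ∂_1 are all 1, so H_0 ≅ Z.
  H_1: rank ker ∂_1 − rank ∂_2 = (19 − 8) − 10 = 1, and the invariant factors of ∂_2 are all 1, so H_1 ≅ Z.
  H_2: rank ker ∂_2 − rank ∂_3 = (15 − 10) − 5 = 0, and the invariant factors of ∂_3 are all 1, so H_2 ≅ 0.
  H_3: rank ker ∂_3 − rank ∂_4 = (6 − 5) − 0 = 1, and there is no ∂_4, so H_3 ≅ Z.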